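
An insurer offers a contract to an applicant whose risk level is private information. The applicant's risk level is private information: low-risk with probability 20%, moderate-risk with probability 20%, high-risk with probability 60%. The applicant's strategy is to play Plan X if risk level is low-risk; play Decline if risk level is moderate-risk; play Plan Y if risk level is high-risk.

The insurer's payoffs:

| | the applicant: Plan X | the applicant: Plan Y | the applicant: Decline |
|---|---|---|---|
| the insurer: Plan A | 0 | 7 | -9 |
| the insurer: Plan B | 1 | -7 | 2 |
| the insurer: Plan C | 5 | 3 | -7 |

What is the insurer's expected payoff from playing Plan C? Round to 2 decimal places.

1.40

E[Plan C] = 0.2·5 + 0.2·(-7) + 0.6·3 = 1 + (-1.4) + 1.8 = 1.4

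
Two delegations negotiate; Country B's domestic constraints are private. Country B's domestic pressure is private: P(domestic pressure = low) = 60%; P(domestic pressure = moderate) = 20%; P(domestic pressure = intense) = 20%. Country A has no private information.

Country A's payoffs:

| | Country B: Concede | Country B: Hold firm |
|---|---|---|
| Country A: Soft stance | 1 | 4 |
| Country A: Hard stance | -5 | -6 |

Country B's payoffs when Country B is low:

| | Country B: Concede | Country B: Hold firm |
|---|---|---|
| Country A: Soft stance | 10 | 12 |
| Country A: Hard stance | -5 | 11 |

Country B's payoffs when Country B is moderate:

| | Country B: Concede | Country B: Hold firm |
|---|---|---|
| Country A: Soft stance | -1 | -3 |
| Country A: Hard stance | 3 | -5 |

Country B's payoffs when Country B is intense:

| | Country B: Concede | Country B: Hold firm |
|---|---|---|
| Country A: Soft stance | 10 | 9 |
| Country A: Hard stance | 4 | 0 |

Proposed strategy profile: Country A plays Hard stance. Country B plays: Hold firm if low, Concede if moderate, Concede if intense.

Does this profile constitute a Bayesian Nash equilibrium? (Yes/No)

No

Country A plays Hard stance: E[Hard stance] = 0.6·(-6) + 0.2·(-5) + 0.2·(-5) = -5.6; E[Soft stance] = 2.8. Not best-responding. ✗
Country B (domestic pressure low), facing Hard stance: Concede gives -5, Hold firm gives 11. Proposed Hold firm is best. ✓
Country B (domestic pressure moderate), facing Hard stance: Concede gives 3, Hold firm gives -5. Proposed Concede is best. ✓
Country B (domestic pressure intense), facing Hard stance: Concede gives 4, Hold firm gives 0. Proposed Concede is best. ✓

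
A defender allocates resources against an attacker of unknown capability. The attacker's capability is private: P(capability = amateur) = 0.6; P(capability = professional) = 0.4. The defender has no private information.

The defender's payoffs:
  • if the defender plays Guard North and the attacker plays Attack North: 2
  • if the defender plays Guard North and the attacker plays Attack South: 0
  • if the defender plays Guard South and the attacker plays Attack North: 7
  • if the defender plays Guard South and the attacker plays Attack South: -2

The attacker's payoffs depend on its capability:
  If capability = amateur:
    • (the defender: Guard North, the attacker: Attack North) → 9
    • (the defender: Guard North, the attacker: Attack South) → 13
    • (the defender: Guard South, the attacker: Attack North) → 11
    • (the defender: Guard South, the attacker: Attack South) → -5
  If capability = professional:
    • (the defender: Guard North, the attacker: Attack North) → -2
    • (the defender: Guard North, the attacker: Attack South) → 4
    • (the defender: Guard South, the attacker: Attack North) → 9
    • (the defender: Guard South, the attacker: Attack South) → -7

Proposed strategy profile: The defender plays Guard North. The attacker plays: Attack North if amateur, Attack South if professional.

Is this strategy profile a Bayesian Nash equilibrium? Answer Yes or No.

No

The defender plays Guard North: E[Guard North] = 0.6·(2) + 0.4·(0) = 1.2; E[Guard South] = 3.4. Not best-responding. ✗
The attacker (capability amateur), facing Guard North: Attack North gives 9, Attack South gives 13. Proposed Attack North is not best — profitable deviation exists. ✗
The attacker (capability professional), facing Guard North: Attack North gives -2, Attack South gives 4. Proposed Attack South is best. ✓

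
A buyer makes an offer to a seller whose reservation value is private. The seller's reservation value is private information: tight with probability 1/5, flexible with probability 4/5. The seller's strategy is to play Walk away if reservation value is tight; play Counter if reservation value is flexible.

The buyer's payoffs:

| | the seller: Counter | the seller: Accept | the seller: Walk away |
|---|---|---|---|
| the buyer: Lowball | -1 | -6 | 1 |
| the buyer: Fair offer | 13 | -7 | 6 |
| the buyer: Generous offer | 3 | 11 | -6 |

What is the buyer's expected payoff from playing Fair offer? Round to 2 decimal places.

11.60

Take the expectation over the seller's reservation value, weighting each type's action by its prior probability.
E[Fair offer] = 1/5·6 + 4/5·13 = 6/5 + 52/5 = 58/5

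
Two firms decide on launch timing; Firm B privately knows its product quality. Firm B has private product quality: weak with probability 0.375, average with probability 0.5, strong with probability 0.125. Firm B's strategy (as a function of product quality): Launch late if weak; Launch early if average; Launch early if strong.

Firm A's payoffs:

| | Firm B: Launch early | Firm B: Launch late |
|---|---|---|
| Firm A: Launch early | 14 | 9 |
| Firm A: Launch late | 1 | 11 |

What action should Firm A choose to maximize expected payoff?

Launch early

E[Launch early] = 0.375·(9) + 0.5·(14) + 0.125·(14) = 12.125
E[Launch late] = 0.375·(11) + 0.5·(1) + 0.125·(1) = 4.75
Best response: Launch early (12.125 is the largest).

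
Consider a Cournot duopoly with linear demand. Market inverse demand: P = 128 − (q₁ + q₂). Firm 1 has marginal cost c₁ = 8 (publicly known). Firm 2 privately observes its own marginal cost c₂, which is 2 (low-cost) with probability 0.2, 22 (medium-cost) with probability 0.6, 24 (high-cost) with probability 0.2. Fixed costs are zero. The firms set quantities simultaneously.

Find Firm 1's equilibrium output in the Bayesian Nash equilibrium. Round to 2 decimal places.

Type-c best response for Firm 2: q₂(c) = (128 − c)/2 − q₁/2.
Firm 1 maximizes expected profit; its first-order condition is 128 − 2q₁ − E[q₂] − 8 = 0.
Substituting E[q₂] and solving: E[c₂] = 18.4, so q₁ = (128 − 2·8 + 18.4)/3 = 43.4667.

43.47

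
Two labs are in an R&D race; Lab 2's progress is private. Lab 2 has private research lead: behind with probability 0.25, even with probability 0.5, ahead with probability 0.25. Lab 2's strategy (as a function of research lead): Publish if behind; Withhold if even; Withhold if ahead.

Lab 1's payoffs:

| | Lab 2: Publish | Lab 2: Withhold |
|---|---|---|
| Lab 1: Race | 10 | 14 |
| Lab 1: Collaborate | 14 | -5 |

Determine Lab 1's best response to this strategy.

Race

E[Race] = 0.25·(10) + 0.5·(14) + 0.25·(14) = 13
E[Collaborate] = 0.25·(14) + 0.5·(-5) + 0.25·(-5) = -0.25
Best response: Race (13 is the largest).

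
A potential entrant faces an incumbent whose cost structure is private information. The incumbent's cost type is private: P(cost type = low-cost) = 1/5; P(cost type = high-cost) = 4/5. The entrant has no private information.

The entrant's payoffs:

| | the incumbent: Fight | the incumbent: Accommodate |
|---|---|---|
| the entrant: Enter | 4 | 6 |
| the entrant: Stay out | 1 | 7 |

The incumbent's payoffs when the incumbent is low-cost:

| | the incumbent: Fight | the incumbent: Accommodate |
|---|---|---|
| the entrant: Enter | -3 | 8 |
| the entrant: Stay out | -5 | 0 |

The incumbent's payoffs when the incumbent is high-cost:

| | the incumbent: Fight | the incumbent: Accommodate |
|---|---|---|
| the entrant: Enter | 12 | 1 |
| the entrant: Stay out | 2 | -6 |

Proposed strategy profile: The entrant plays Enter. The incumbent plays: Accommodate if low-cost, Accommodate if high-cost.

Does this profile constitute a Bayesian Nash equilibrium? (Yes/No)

A profile is a BNE iff every type of every player is best-responding given beliefs about the other side.
The entrant plays Enter: E[Enter] = 1/5·(6) + 4/5·(6) = 6; E[Stay out] = 7. Not best-responding. ✗
The incumbent (cost type low-cost), facing Enter: Fight gives -3, Accommodate gives 8. Proposed Accommodate is best. ✓
The incumbent (cost type high-cost), facing Enter: Fight gives 12, Accommodate gives 1. Proposed Accommodate is not best — profitable deviation exists. ✗

No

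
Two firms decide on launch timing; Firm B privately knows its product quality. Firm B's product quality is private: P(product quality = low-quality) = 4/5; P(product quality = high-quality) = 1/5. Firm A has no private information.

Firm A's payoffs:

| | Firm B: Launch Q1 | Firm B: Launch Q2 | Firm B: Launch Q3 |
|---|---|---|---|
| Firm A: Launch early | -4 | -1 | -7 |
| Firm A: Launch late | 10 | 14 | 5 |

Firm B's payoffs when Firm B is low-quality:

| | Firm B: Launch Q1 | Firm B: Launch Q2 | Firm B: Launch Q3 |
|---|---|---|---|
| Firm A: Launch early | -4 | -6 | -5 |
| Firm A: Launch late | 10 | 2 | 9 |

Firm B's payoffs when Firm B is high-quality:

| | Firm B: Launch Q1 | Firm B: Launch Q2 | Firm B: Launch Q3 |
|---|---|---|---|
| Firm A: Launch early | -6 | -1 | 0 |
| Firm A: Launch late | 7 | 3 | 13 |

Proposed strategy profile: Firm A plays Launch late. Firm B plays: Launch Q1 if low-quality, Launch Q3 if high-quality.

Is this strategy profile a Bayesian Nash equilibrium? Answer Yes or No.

Yes

Firm A plays Launch late: E[Launch late] = 4/5·(10) + 1/5·(5) = 9; E[Launch early] = -23/5. Best-responding. ✓
Firm B (product quality low-quality), facing Launch late: Launch Q1 gives 10, Launch Q2 gives 2, Launch Q3 gives 9. Proposed Launch Q1 is best. ✓
Firm B (product quality high-quality), facing Launch late: Launch Q1 gives 7, Launch Q2 gives 3, Launch Q3 gives 13. Proposed Launch Q3 is best. ✓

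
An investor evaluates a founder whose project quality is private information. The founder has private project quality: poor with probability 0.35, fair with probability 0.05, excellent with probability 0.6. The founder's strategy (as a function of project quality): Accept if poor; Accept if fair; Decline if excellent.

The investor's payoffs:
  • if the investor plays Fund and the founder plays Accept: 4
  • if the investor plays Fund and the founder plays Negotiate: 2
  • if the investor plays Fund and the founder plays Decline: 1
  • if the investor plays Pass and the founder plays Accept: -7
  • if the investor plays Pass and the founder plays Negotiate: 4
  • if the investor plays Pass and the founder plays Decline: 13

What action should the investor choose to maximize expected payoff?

Pass

Compute the investor's expected payoff for each action, taking the expectation over the founder's type.
E[Fund] = 0.35·(4) + 0.05·(4) + 0.6·(1) = 2.2
E[Pass] = 0.35·(-7) + 0.05·(-7) + 0.6·(13) = 5
Best response: Pass (5 is the largest).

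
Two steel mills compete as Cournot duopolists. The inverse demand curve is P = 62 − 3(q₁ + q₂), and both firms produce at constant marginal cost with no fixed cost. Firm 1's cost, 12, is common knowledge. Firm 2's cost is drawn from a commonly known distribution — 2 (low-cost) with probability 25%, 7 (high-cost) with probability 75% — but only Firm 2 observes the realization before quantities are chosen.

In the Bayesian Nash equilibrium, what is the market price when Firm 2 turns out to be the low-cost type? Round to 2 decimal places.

24.71

Type-c best response for Firm 2: q₂(c) = (62 − c)/6 − q₁/2.
Firm 1 maximizes expected profit; its first-order condition is 62 − 6q₁ − 3E[q₂] − 12 = 0.
Substituting E[q₂] and solving: E[c₂] = 5.75, so q₁ = (62 − 2·12 + 5.75)/9 = 4.86111.
q₂(low-cost) = 7.56944, so P = 62 − 3·(4.86111 + 7.56944) = 24.7083.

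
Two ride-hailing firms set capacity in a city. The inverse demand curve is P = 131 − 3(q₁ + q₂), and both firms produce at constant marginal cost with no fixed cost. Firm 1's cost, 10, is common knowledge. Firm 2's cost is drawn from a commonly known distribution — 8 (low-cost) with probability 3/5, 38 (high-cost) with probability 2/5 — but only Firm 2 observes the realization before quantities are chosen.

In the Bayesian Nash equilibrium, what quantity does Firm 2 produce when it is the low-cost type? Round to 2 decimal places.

13.22

Type-c best response for Firm 2: q₂(c) = (131 − c)/6 − q₁/2.
Firm 1 maximizes expected profit; its first-order condition is 131 − 6q₁ − 3E[q₂] − 10 = 0.
Substituting E[q₂] and solving: E[c₂] = 20, so q₁ = (131 − 2·10 + 20)/9 = 14.5556.
q₂(low-cost) = (131 − 8 − 3·14.5556)/6 = 13.2222.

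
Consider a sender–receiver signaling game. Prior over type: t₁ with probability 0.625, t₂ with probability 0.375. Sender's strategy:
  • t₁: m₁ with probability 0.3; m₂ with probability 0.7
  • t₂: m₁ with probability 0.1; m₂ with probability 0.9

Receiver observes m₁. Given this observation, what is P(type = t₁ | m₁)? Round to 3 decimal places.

P(m₁) = 0.625·0.3 + 0.375·0.1 = 0.225
P(t₁ | m₁) = (0.625·0.3) / 0.225 = 0.1875 / 0.225 = 0.833333

0.833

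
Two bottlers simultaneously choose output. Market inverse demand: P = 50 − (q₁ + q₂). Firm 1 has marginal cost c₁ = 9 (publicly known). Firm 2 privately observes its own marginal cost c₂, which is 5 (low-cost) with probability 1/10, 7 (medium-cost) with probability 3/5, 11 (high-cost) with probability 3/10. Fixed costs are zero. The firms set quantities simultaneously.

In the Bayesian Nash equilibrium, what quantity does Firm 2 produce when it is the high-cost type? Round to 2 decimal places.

12.83

Firm 2 with cost c maximizes (50 − (q₁+q₂) − c)·q₂, giving q₂(c) = (50 − c − q₁)/2.
E[c₂] = 1/10·5 + 3/5·7 + 3/10·11 = 8
Firm 1's FOC against E[q₂] yields q₁ = (50 − 2·9 + E[c₂])/3 = (50 − 18 + 8)/3 = 13.3333.
q₂(high-cost) = (50 − 11 − 13.3333)/2 = 12.8333.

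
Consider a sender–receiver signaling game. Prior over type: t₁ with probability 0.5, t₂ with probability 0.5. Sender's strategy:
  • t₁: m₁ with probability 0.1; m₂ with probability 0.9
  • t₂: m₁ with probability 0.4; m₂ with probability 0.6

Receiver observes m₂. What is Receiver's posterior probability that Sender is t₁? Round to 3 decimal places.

0.600

Apply Bayes' rule using the sender's strategy as the likelihood.
P(m₂) = 0.5·0.9 + 0.5·0.6 = 0.75
P(t₁ | m₂) = (0.5·0.9) / 0.75 = 0.45 / 0.75 = 0.6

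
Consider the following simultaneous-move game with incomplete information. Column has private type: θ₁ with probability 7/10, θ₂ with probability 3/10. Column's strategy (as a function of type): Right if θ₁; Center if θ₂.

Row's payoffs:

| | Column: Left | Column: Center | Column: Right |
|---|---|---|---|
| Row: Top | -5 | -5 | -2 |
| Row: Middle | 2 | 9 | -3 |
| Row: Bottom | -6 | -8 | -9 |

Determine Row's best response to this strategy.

Compute Row's expected payoff for each action, taking the expectation over Column's type.
E[Top] = 7/10·(-2) + 3/10·(-5) = -29/10
E[Middle] = 7/10·(-3) + 3/10·(9) = 3/5
E[Bottom] = 7/10·(-9) + 3/10·(-8) = -87/10
Best response: Middle (3/5 is the largest).

Middle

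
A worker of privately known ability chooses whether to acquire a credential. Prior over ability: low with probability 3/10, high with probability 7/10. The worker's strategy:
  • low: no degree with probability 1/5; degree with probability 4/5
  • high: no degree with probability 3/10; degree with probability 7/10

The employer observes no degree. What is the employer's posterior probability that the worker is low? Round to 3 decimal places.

P(no degree) = (3/10)·(1/5) + (7/10)·(3/10) = 27/100
P(low | no degree) = ((3/10)·(1/5)) / (27/100) = (3/50) / (27/100) = 2/9

0.222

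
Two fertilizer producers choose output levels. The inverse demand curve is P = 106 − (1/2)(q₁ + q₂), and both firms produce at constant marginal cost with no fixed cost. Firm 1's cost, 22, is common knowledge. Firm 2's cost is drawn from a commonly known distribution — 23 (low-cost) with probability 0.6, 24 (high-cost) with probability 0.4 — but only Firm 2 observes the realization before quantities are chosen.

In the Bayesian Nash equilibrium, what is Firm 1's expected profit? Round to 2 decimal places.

Each type of Firm 2 best-responds to q₁; Firm 1 best-responds to the expected q₂ over Firm 2's types.
Firm 2 with cost c maximizes (106 − (1/2)(q₁+q₂) − c)·q₂, giving q₂(c) = (106 − c − (1/2)q₁).
E[c₂] = 0.6·23 + 0.4·24 = 23.4
Firm 1's FOC against E[q₂] yields q₁ = (106 − 2·22 + E[c₂])/(3/2) = (106 − 44 + 23.4)/(3/2) = 56.9333.
E[P] = 106 − (1/2)·(q₁ + E[q₂]) = 50.4667; Firm 1's expected profit = (E[P] − 22)·q₁ = (50.4667 − 22)·56.9333 = 1620.7.

1620.70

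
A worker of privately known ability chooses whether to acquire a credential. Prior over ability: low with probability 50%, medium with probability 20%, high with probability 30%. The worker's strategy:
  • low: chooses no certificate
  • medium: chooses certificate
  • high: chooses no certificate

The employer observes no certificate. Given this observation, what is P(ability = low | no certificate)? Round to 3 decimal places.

0.625

P(no certificate) = 0.5·1 + 0.2·0 + 0.3·1 = 0.8
P(low | no certificate) = (0.5·1) / 0.8 = 0.5 / 0.8 = 0.625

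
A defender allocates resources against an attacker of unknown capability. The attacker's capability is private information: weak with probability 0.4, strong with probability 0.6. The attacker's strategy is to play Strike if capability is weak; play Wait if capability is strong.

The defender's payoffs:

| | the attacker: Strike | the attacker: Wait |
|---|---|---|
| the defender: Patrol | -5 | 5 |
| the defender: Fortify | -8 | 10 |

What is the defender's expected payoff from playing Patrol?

E[Patrol] = 0.4·(-5) + 0.6·5 = (-2) + 3 = 1

1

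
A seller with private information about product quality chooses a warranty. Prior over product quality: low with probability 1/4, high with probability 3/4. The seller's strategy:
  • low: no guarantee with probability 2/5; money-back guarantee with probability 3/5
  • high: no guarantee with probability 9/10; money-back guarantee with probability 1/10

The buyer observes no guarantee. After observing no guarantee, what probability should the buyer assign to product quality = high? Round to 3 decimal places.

P(no guarantee) = (1/4)·(2/5) + (3/4)·(9/10) = 31/40
P(high | no guarantee) = ((3/4)·(9/10)) / (31/40) = (27/40) / (31/40) = 27/31

0.871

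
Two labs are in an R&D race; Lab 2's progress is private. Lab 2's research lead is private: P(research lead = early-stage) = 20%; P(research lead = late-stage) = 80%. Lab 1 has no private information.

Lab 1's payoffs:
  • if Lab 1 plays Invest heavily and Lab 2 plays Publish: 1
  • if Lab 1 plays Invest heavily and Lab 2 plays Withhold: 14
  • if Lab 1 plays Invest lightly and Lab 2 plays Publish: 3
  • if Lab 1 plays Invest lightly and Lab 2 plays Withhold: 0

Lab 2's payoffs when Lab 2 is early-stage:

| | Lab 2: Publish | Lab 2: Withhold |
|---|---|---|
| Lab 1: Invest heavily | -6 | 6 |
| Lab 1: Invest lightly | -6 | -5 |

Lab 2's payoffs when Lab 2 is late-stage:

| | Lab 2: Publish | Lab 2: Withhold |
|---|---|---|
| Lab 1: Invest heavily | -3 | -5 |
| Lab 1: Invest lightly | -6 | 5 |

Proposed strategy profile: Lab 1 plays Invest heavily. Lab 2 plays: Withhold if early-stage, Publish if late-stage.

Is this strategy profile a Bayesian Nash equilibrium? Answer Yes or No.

Yes

Lab 1 plays Invest heavily: E[Invest heavily] = 0.2·(14) + 0.8·(1) = 3.6; E[Invest lightly] = 2.4. Best-responding. ✓
Lab 2 (research lead early-stage), facing Invest heavily: Publish gives -6, Withhold gives 6. Proposed Withhold is best. ✓
Lab 2 (research lead late-stage), facing Invest heavily: Publish gives -3, Withhold gives -5. Proposed Publish is best. ✓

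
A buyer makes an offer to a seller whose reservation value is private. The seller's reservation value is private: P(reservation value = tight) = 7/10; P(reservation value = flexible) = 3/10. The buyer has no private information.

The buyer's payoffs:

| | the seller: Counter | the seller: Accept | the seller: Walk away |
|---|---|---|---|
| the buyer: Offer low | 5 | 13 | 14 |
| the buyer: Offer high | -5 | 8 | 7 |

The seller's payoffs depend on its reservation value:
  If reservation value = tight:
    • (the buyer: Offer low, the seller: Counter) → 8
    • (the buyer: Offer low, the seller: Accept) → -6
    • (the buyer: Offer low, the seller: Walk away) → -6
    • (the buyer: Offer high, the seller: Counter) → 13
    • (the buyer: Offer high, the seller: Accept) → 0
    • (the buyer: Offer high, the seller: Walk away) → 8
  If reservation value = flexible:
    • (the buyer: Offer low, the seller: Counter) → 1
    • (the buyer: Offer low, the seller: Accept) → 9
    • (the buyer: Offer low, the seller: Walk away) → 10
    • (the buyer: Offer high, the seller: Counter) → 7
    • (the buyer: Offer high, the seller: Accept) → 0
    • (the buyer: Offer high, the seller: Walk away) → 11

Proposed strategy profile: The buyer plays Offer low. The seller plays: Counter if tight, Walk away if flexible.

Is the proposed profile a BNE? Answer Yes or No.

Yes

The buyer plays Offer low: E[Offer low] = 7/10·(5) + 3/10·(14) = 77/10; E[Offer high] = -7/5. Best-responding. ✓
The seller (reservation value tight), facing Offer low: Counter gives 8, Accept gives -6, Walk away gives -6. Proposed Counter is best. ✓
The seller (reservation value flexible), facing Offer low: Counter gives 1, Accept gives 9, Walk away gives 10. Proposed Walk away is best. ✓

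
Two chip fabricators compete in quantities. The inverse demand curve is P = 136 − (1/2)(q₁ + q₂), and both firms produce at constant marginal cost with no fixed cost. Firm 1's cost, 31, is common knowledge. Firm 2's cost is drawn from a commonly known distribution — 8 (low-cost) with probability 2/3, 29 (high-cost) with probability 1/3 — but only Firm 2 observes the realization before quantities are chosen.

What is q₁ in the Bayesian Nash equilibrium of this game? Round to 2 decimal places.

Firm 2 with cost c maximizes (136 − (1/2)(q₁+q₂) − c)·q₂, giving q₂(c) = (136 − c − (1/2)q₁).
E[c₂] = 2/3·8 + 1/3·29 = 15
Firm 1's FOC against E[q₂] yields q₁ = (136 − 2·31 + E[c₂])/(3/2) = (136 − 62 + 15)/(3/2) = 59.3333.

59.33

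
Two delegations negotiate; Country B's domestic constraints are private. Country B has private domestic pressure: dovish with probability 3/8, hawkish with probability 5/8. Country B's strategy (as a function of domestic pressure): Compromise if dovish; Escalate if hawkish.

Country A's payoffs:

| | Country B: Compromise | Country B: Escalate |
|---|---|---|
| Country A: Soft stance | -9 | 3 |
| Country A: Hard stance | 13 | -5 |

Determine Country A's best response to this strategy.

Compute Country A's expected payoff for each action, taking the expectation over Country B's type.
E[Soft stance] = 3/8·(-9) + 5/8·(3) = -3/2
E[Hard stance] = 3/8·(13) + 5/8·(-5) = 7/4
Best response: Hard stance (7/4 is the largest).

Hard stance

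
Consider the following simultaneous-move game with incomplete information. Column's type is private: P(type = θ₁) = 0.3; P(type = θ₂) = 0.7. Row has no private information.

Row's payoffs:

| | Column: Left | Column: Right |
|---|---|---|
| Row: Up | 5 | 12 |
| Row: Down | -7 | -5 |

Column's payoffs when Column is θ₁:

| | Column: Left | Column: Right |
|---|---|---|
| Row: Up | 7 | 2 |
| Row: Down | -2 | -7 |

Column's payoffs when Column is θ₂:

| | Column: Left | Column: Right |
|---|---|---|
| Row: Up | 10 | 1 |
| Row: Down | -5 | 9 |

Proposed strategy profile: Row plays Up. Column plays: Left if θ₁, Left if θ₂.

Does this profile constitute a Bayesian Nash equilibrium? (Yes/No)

Yes

A profile is a BNE iff every type of every player is best-responding given beliefs about the other side.
Row plays Up: E[Up] = 0.3·(5) + 0.7·(5) = 5; E[Down] = -7. Best-responding. ✓
Column (type θ₁), facing Up: Left gives 7, Right gives 2. Proposed Left is best. ✓
Column (type θ₂), facing Up: Left gives 10, Right gives 1. Proposed Left is best. ✓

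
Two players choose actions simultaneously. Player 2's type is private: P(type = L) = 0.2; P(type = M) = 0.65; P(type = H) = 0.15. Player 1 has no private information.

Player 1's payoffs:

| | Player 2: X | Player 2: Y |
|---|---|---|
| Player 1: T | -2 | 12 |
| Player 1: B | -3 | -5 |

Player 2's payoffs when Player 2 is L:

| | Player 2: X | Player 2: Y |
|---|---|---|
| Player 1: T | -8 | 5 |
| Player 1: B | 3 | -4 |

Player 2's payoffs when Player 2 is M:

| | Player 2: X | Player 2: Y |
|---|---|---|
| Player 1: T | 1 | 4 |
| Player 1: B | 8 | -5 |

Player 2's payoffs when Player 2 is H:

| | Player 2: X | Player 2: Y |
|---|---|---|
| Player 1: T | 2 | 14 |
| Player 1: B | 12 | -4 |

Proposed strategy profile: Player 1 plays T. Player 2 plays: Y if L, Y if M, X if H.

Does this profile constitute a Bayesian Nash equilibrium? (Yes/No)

Player 1 plays T: E[T] = 0.2·(12) + 0.65·(12) + 0.15·(-2) = 9.9; E[B] = -4.7. Best-responding. ✓
Player 2 (type L), facing T: X gives -8, Y gives 5. Proposed Y is best. ✓
Player 2 (type M), facing T: X gives 1, Y gives 4. Proposed Y is best. ✓
Player 2 (type H), facing T: X gives 2, Y gives 14. Proposed X is not best — profitable deviation exists. ✗

No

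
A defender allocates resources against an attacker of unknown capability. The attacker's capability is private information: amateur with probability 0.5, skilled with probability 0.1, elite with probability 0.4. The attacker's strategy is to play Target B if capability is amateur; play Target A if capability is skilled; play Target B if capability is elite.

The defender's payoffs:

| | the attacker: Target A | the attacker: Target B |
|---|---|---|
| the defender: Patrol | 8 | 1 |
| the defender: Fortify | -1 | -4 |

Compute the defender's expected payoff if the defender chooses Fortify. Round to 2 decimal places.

-3.70

Take the expectation over the attacker's capability, weighting each type's action by its prior probability.
E[Fortify] = 0.5·(-4) + 0.1·(-1) + 0.4·(-4) = (-2) + (-0.1) + (-1.6) = -3.7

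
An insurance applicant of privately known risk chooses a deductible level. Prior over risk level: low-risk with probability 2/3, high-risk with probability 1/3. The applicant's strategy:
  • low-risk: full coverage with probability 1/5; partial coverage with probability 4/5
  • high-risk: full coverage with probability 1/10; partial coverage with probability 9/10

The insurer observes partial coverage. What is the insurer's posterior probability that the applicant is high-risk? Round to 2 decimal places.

0.36

P(partial coverage) = (2/3)·(4/5) + (1/3)·(9/10) = 5/6
P(high-risk | partial coverage) = ((1/3)·(9/10)) / (5/6) = (3/10) / (5/6) = 9/25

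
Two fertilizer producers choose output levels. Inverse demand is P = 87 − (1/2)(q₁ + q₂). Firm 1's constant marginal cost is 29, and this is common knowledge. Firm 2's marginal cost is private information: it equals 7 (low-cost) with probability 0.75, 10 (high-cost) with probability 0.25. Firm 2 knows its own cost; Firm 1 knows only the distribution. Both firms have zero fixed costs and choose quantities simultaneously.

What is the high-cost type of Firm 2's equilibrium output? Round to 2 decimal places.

Each type of Firm 2 best-responds to q₁; Firm 1 best-responds to the expected q₂ over Firm 2's types.
Firm 2 with cost c maximizes (87 − (1/2)(q₁+q₂) − c)·q₂, giving q₂(c) = (87 − c − (1/2)q₁).
E[c₂] = 0.75·7 + 0.25·10 = 7.75
Firm 1's FOC against E[q₂] yields q₁ = (87 − 2·29 + E[c₂])/(3/2) = (87 − 58 + 7.75)/(3/2) = 24.5.
q₂(high-cost) = (87 − 10 − (1/2)·24.5) = 64.75.

64.75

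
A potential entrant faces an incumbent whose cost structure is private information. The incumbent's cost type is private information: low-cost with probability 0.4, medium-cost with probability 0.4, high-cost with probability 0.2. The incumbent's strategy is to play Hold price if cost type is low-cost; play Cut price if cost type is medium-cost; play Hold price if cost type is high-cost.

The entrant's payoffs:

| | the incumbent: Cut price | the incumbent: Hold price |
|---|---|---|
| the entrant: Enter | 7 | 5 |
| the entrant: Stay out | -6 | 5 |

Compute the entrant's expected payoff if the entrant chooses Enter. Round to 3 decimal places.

5.800

Take the expectation over the incumbent's cost type, weighting each type's action by its prior probability.
E[Enter] = 0.4·5 + 0.4·7 + 0.2·5 = 2 + 2.8 + 1 = 5.8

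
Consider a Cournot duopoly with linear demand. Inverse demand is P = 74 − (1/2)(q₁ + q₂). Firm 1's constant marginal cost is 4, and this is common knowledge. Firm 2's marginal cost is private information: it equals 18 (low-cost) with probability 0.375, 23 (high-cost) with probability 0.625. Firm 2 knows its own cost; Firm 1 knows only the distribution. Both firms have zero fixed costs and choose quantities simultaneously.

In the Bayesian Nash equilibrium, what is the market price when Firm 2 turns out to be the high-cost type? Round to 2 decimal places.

33.98

Each type of Firm 2 best-responds to q₁; Firm 1 best-responds to the expected q₂ over Firm 2's types.
Firm 2 with cost c maximizes (74 − (1/2)(q₁+q₂) − c)·q₂, giving q₂(c) = (74 − c − (1/2)q₁).
E[c₂] = 0.375·18 + 0.625·23 = 21.125
Firm 1's FOC against E[q₂] yields q₁ = (74 − 2·4 + E[c₂])/(3/2) = (74 − 8 + 21.125)/(3/2) = 58.0833.
q₂(high-cost) = 21.9583, so P = 74 − (1/2)·(58.0833 + 21.9583) = 33.9792.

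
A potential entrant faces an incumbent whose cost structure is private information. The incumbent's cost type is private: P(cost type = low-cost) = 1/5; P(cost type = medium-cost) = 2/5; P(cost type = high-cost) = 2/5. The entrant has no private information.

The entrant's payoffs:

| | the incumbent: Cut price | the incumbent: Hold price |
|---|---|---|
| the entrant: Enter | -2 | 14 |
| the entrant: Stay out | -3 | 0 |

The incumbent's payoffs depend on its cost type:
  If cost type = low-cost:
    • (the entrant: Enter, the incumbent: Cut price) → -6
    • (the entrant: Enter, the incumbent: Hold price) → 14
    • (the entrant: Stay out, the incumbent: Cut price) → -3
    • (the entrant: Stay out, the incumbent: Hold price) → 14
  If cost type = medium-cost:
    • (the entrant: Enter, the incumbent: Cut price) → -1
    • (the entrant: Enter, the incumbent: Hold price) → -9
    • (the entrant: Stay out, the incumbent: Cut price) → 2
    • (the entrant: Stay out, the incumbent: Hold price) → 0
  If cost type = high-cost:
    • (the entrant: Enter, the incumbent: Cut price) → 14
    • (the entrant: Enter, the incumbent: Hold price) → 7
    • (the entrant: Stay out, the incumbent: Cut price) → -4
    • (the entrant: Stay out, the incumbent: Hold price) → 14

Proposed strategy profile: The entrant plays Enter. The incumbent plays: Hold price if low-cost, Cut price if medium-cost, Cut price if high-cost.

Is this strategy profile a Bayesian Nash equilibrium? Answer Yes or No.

A profile is a BNE iff every type of every player is best-responding given beliefs about the other side.
The entrant plays Enter: E[Enter] = 1/5·(14) + 2/5·(-2) + 2/5·(-2) = 6/5; E[Stay out] = -12/5. Best-responding. ✓
The incumbent (cost type low-cost), facing Enter: Cut price gives -6, Hold price gives 14. Proposed Hold price is best. ✓
The incumbent (cost type medium-cost), facing Enter: Cut price gives -1, Hold price gives -9. Proposed Cut price is best. ✓
The incumbent (cost type high-cost), facing Enter: Cut price gives 14, Hold price gives 7. Proposed Cut price is best. ✓

Yes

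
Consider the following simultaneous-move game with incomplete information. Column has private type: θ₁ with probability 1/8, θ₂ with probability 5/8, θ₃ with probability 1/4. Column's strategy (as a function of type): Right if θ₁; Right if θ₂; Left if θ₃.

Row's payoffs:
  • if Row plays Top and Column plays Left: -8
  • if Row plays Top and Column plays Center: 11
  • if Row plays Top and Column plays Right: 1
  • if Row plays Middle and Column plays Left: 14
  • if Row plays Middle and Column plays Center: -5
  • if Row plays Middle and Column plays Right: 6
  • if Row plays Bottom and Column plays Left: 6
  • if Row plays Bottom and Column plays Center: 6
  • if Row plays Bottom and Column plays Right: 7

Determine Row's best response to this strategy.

E[Top] = 1/8·(1) + 5/8·(1) + 1/4·(-8) = -5/4
E[Middle] = 1/8·(6) + 5/8·(6) + 1/4·(14) = 8
E[Bottom] = 1/8·(7) + 5/8·(7) + 1/4·(6) = 27/4
Best response: Middle (8 is the largest).

Middle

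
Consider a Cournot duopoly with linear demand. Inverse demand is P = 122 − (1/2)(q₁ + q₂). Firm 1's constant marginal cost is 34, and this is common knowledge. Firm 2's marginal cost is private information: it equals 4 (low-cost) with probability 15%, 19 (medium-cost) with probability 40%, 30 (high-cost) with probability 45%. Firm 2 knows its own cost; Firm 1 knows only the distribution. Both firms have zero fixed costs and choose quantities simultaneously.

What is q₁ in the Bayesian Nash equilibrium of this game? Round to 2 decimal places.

Each type of Firm 2 best-responds to q₁; Firm 1 best-responds to the expected q₂ over Firm 2's types.
Firm 2 with cost c maximizes (122 − (1/2)(q₁+q₂) − c)·q₂, giving q₂(c) = (122 − c − (1/2)q₁).
E[c₂] = 0.15·4 + 0.4·19 + 0.45·30 = 21.7
Firm 1's FOC against E[q₂] yields q₁ = (122 − 2·34 + E[c₂])/(3/2) = (122 − 68 + 21.7)/(3/2) = 50.4667.

50.47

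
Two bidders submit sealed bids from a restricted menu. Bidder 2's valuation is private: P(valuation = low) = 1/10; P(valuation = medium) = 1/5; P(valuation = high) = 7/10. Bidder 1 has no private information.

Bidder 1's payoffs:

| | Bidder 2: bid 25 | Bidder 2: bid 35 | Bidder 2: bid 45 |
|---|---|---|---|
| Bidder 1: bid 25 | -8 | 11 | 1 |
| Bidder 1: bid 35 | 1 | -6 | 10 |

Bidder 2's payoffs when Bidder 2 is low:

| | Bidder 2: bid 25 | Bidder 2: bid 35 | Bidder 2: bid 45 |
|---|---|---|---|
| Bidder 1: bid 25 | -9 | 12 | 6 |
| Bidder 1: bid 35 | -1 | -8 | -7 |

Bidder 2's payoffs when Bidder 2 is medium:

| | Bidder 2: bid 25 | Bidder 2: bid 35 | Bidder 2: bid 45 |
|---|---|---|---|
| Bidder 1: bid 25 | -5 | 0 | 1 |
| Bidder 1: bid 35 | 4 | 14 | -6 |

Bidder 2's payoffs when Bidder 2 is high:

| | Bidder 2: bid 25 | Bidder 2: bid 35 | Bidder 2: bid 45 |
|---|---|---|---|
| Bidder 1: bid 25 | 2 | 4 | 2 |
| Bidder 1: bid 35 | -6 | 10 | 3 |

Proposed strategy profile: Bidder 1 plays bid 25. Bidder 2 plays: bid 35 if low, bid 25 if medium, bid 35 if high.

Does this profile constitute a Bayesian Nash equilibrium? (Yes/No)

Bidder 1 plays bid 25: E[bid 25] = 1/10·(11) + 1/5·(-8) + 7/10·(11) = 36/5; E[bid 35] = -23/5. Best-responding. ✓
Bidder 2 (valuation low), facing bid 25: bid 25 gives -9, bid 35 gives 12, bid 45 gives 6. Proposed bid 35 is best. ✓
Bidder 2 (valuation medium), facing bid 25: bid 25 gives -5, bid 35 gives 0, bid 45 gives 1. Proposed bid 25 is not best — profitable deviation exists. ✗
Bidder 2 (valuation high), facing bid 25: bid 25 gives 2, bid 35 gives 4, bid 45 gives 2. Proposed bid 35 is best. ✓

No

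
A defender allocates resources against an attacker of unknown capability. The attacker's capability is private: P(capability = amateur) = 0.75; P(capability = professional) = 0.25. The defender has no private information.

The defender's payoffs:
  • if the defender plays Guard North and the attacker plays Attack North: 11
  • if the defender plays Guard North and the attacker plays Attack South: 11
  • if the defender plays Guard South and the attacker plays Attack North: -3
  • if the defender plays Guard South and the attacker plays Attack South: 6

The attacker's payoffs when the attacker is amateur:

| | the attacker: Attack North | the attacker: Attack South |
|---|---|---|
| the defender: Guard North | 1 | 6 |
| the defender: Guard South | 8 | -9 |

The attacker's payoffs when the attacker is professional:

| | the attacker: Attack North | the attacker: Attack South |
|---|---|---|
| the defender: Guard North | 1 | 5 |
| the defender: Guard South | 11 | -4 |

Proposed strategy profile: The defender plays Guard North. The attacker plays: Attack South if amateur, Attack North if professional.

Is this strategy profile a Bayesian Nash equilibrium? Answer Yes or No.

A profile is a BNE iff every type of every player is best-responding given beliefs about the other side.
The defender plays Guard North: E[Guard North] = 0.75·(11) + 0.25·(11) = 11; E[Guard South] = 3.75. Best-responding. ✓
The attacker (capability amateur), facing Guard North: Attack North gives 1, Attack South gives 6. Proposed Attack South is best. ✓
The attacker (capability professional), facing Guard North: Attack North gives 1, Attack South gives 5. Proposed Attack North is not best — profitable deviation exists. ✗

No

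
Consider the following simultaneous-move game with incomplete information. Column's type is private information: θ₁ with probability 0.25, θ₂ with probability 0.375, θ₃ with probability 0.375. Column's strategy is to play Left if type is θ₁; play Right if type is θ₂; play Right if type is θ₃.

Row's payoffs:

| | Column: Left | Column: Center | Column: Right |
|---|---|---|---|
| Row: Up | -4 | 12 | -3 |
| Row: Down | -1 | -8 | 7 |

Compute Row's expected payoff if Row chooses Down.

5

E[Down] = 0.25·(-1) + 0.375·7 + 0.375·7 = (-0.25) + 2.625 + 2.625 = 5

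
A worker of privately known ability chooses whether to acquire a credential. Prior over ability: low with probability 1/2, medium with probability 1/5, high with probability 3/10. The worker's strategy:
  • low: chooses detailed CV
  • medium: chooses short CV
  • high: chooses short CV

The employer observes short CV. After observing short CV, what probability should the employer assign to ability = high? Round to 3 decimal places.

Apply Bayes' rule using the sender's strategy as the likelihood.
P(short CV) = (1/2)·0 + (1/5)·1 + (3/10)·1 = 1/2
P(high | short CV) = ((3/10)·1) / (1/2) = (3/10) / (1/2) = 3/5

0.600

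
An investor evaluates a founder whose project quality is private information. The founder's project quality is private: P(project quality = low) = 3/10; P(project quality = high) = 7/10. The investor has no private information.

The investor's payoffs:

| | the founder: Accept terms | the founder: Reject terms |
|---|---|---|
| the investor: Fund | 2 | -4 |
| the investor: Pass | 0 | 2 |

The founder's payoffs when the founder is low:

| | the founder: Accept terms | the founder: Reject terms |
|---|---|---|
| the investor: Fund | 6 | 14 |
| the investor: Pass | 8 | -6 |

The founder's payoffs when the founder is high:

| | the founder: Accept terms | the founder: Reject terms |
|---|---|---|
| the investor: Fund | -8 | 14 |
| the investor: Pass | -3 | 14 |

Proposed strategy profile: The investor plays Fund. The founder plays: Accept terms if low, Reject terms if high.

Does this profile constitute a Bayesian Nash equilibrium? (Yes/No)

No

A profile is a BNE iff every type of every player is best-responding given beliefs about the other side.
The investor plays Fund: E[Fund] = 3/10·(2) + 7/10·(-4) = -11/5; E[Pass] = 7/5. Not best-responding. ✗
The founder (project quality low), facing Fund: Accept terms gives 6, Reject terms gives 14. Proposed Accept terms is not best — profitable deviation exists. ✗
The founder (project quality high), facing Fund: Accept terms gives -8, Reject terms gives 14. Proposed Reject terms is best. ✓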